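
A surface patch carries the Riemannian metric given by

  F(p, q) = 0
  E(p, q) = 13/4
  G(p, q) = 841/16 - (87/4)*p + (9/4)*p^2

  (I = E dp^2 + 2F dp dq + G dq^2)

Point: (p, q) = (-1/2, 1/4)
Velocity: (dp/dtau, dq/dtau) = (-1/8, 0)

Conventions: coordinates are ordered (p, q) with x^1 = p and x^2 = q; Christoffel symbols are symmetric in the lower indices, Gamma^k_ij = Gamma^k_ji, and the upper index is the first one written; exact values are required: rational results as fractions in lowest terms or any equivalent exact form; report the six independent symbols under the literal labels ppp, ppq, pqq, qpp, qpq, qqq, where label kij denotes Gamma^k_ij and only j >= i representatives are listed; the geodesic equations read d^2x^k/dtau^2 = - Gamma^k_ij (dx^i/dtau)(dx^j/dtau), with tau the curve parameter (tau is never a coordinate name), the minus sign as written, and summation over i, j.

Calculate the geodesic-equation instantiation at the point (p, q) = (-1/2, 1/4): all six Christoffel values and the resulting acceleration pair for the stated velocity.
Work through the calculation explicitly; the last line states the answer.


E = 13/4, F = 0, G = 64 at the point
E_p = 0, E_q = 0, F_p = 0, F_q = 0, G_p = -24, G_q = 0
EG - F^2 = 208;  g^inv = (1/208) * [[64, 0], [0, 13/4]]
first-kind symbols [ij,l] = (1/2)(d_i g_jl + d_j g_il - d_l g_ij): [pp,p] = E_p/2 = 0, [pp,q] = F_p - E_q/2 = 0, [pq,p] = E_q/2 = 0, [pq,q] = G_p/2 = -12, [qq,p] = F_q - G_p/2 = 12, [qq,q] = G_q/2 = 0
Gamma^p_ij = (G*[ij,p] - F*[ij,q])/(EG - F^2), Gamma^q_ij = (E*[ij,q] - F*[ij,p])/(EG - F^2)
Gamma_ppp = 0, Gamma_ppq = 0, Gamma_pqq = 48/13, Gamma_qpp = 0, Gamma_qpq = -3/16, Gamma_qqq = 0
d^2p/dtau^2 = -(Gamma_ppp*(-1/8)^2 + 2*Gamma_ppq*(-1/8)*(0) + Gamma_pqq*(0)^2) = 0
d^2q/dtau^2 = -(Gamma_qpp*(-1/8)^2 + 2*Gamma_qpq*(-1/8)*(0) + Gamma_qqq*(0)^2) = 0

Answer: Gamma_ppp = 0, Gamma_ppq = 0, Gamma_pqq = 48/13, Gamma_qpp = 0, Gamma_qpq = -3/16, Gamma_qqq = 0; accelerations (d^2p/dtau^2, d^2q/dtau^2) = (0, 0)


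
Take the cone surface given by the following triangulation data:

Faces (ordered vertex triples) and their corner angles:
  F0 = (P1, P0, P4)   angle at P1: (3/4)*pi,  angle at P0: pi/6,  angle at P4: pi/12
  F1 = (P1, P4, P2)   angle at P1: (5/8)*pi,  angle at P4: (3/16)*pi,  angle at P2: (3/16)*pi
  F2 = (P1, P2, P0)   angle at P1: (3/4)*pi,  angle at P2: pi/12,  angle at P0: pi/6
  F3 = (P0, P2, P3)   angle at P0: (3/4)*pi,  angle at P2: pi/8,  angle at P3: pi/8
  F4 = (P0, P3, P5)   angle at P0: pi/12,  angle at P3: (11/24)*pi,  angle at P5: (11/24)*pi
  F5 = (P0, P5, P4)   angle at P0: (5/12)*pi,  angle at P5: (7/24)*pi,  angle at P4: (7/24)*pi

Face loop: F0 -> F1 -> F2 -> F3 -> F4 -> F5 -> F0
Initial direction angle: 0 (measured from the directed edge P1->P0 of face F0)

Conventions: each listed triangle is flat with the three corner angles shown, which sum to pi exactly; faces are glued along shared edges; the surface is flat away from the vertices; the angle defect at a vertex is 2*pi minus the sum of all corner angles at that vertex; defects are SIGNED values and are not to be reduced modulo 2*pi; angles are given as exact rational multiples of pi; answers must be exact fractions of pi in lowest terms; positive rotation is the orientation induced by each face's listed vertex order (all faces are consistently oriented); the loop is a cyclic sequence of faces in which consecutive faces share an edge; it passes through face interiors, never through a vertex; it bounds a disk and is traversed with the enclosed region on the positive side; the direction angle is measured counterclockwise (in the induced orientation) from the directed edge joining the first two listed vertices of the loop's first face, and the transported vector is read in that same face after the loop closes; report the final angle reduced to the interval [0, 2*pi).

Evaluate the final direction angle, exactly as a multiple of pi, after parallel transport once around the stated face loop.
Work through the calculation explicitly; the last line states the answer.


enclosed vertex P0: corner angles sum to (19/12)*pi, defect = 2*pi - (19/12)*pi = (5/12)*pi
enclosed vertex P1: corner angles sum to (17/8)*pi, defect = 2*pi - (17/8)*pi = -pi/8
final direction = starting direction + enclosed defect total, reduced mod 2*pi (induced orientation)
final angle = 0 + (7/24)*pi = (7/24)*pi (mod 2*pi)

Answer: final direction angle = (7/24)*pi


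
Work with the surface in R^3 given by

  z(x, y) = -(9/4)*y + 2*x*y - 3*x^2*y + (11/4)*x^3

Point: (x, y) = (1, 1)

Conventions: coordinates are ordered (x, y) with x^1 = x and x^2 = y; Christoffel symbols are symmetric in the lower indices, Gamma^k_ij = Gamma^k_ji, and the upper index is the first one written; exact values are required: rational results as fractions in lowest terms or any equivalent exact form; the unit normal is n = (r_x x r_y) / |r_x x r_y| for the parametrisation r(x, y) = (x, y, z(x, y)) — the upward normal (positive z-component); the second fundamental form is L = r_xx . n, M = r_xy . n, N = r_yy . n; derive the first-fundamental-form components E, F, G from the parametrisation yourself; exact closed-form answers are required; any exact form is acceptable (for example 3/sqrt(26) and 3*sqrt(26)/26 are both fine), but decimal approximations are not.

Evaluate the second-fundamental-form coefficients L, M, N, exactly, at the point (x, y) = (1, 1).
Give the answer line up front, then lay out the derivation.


Answer: L = 7*sqrt(474)/79, M = -8*sqrt(474)/237, N = 0

z_x = 17/4, z_y = -13/4, z_xx = 21/2, z_xy = -4, z_yy = 0
E = 305/16, F = -221/16, G = 185/16; answer radicand W^2 = 237/8
unnormalised second-form numerators: l = 21/2, m = -4, n = 0; L = l/sqrt(237/8), and similarly M = m/sqrt(W^2), N = n/sqrt(W^2)


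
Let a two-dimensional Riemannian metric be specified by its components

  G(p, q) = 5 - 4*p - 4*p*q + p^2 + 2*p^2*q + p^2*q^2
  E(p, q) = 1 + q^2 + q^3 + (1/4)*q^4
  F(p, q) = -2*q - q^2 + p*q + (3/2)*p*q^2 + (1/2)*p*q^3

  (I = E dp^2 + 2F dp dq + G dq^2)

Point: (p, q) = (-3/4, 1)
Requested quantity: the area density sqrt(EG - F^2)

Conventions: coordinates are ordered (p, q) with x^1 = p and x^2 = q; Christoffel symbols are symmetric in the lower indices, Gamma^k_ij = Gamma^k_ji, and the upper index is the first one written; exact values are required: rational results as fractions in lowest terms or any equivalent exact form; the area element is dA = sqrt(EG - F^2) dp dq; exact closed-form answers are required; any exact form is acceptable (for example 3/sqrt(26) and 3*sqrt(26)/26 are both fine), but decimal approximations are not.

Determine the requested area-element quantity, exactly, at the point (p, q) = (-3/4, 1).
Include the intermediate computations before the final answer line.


E = 13/4, F = -21/4, G = 53/4; EG - F^2 = 31/2

Answer: sqrt(EG - F^2) = sqrt(62)/2


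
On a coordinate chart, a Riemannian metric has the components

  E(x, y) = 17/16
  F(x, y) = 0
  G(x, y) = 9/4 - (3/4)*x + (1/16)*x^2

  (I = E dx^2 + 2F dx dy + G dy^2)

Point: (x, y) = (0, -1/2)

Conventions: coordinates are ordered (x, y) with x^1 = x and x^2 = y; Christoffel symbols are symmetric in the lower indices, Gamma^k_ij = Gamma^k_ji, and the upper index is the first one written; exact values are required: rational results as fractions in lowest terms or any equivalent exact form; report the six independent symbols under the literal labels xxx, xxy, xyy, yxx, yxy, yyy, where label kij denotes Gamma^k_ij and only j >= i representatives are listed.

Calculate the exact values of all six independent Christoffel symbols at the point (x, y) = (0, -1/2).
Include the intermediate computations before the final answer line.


E = 17/16, F = 0, G = 9/4 at the point
E_x = 0, E_y = 0, F_x = 0, F_y = 0, G_x = -3/4, G_y = 0
EG - F^2 = 153/64;  g^inv = (64/153) * [[9/4, 0], [0, 17/16]]
first-kind symbols [ij,l] = (1/2)(d_i g_jl + d_j g_il - d_l g_ij): [xx,x] = E_x/2 = 0, [xx,y] = F_x - E_y/2 = 0, [xy,x] = E_y/2 = 0, [xy,y] = G_x/2 = -3/8, [yy,x] = F_y - G_x/2 = 3/8, [yy,y] = G_y/2 = 0
Gamma^x_ij = (G*[ij,x] - F*[ij,y])/(EG - F^2), Gamma^y_ij = (E*[ij,y] - F*[ij,x])/(EG - F^2)

Answer: Gamma_xxx = 0, Gamma_xxy = 0, Gamma_xyy = 6/17, Gamma_yxx = 0, Gamma_yxy = -1/6, Gamma_yyy = 0


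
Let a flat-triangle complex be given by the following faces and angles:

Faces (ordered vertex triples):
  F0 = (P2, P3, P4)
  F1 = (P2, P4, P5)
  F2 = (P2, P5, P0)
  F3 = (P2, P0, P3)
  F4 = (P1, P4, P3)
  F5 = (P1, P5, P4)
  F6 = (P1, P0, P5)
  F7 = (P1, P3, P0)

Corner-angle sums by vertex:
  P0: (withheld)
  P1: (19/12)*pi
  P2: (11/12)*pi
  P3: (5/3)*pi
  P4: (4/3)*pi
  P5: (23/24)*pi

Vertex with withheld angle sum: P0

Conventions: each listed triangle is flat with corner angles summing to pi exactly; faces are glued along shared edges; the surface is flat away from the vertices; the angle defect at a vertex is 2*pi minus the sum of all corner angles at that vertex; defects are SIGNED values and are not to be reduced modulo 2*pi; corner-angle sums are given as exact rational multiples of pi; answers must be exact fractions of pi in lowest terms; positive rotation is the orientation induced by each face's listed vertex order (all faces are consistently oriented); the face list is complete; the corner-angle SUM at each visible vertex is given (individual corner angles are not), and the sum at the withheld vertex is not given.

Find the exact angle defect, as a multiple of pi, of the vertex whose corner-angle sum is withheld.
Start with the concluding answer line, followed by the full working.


Answer: defect(P0) = (11/24)*pi

V = 6, E = 12, F = 8; chi = V - E + F = 2
Gauss-Bonnet: total defect = 2*pi*chi = 4*pi; visible defects sum to (85/24)*pi


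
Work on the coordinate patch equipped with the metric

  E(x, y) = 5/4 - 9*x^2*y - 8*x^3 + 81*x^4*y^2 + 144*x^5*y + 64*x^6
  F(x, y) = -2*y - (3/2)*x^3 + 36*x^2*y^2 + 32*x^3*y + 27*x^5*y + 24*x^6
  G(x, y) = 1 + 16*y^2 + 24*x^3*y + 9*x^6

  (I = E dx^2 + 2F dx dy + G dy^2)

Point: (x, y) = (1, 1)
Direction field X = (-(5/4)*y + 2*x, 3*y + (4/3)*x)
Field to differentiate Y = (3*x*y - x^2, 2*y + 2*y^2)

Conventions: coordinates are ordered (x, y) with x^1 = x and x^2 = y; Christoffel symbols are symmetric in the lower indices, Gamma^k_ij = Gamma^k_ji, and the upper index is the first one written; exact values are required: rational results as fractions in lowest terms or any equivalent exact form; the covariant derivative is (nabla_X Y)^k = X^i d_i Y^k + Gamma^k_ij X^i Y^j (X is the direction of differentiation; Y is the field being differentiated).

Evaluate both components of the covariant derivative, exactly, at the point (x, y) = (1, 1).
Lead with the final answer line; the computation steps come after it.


Answer: (nabla_X Y)^x = 133551/5156, (nabla_X Y)^y = 120478/3867

E = 1093/4, F = 231/2, G = 50 at the point
E_x = 1386, E_y = 297, F_x = 885/2, F_y = 129, G_x = 126, G_y = 56
EG - F^2 = 1289/4;  g^inv = (4/1289) * [[50, -231/2], [-231/2, 1093/4]]
first-kind symbols [ij,l] = (1/2)(d_i g_jl + d_j g_il - d_l g_ij): [xx,x] = E_x/2 = 693, [xx,y] = F_x - E_y/2 = 294, [xy,x] = E_y/2 = 297/2, [xy,y] = G_x/2 = 63, [yy,x] = F_y - G_x/2 = 66, [yy,y] = G_y/2 = 28
Gamma^x_ij = (G*[ij,x] - F*[ij,y])/(EG - F^2), Gamma^y_ij = (E*[ij,y] - F*[ij,x])/(EG - F^2)
Gamma_xxx = 2772/1289, Gamma_xxy = 594/1289, Gamma_xyy = 264/1289, Gamma_yxx = 1176/1289, Gamma_yxy = 252/1289, Gamma_yyy = 112/1289
X = (3/4, 13/3), Y = (2, 4) at the point


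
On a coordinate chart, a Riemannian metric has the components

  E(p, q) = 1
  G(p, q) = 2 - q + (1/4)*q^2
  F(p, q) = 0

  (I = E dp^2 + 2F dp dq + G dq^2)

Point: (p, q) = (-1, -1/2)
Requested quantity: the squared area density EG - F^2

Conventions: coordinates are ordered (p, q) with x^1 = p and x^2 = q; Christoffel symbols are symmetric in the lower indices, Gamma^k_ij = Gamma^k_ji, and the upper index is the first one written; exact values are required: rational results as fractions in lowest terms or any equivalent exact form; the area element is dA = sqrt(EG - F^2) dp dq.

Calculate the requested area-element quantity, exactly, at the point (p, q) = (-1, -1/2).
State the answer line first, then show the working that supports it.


Answer: EG - F^2 = 41/16

E = 1, F = 0, G = 41/16; EG - F^2 = 41/16


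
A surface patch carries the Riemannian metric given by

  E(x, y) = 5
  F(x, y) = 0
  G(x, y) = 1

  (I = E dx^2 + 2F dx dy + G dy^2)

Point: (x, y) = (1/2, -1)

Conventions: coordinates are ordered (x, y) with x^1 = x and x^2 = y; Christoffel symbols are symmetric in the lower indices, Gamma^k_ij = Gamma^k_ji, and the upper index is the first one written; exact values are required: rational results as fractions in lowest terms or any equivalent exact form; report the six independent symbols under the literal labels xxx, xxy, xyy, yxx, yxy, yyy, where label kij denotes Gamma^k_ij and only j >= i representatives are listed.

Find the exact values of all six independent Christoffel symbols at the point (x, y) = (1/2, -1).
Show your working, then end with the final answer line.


E = 5, F = 0, G = 1 at the point
E_x = 0, E_y = 0, F_x = 0, F_y = 0, G_x = 0, G_y = 0
EG - F^2 = 5;  g^inv = (1/5) * [[1, 0], [0, 5]]
first-kind symbols [ij,l] = (1/2)(d_i g_jl + d_j g_il - d_l g_ij): [xx,x] = E_x/2 = 0, [xx,y] = F_x - E_y/2 = 0, [xy,x] = E_y/2 = 0, [xy,y] = G_x/2 = 0, [yy,x] = F_y - G_x/2 = 0, [yy,y] = G_y/2 = 0
Gamma^x_ij = (G*[ij,x] - F*[ij,y])/(EG - F^2), Gamma^y_ij = (E*[ij,y] - F*[ij,x])/(EG - F^2)

Answer: Gamma_xxx = 0, Gamma_xxy = 0, Gamma_xyy = 0, Gamma_yxx = 0, Gamma_yxy = 0, Gamma_yyy = 0


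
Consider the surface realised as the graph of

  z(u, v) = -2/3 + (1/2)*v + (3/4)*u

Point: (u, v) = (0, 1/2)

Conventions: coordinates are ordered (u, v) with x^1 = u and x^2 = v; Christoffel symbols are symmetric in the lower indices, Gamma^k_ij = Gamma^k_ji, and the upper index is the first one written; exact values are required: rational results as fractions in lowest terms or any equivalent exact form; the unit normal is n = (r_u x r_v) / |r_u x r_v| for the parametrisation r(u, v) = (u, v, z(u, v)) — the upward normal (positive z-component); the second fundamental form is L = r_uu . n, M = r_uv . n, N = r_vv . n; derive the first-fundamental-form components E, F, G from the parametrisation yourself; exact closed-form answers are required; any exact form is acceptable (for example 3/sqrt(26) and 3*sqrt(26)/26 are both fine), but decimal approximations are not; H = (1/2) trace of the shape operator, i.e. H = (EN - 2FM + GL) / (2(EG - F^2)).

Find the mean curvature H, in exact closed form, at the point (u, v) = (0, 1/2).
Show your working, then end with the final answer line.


z_u = 3/4, z_v = 1/2, z_uu = 0, z_uv = 0, z_vv = 0
E = 25/16, F = 3/8, G = 5/4; answer radicand W^2 = 29/16
unnormalised second-form numerators: l = 0, m = 0, n = 0; L = l/sqrt(29/16), and similarly M = m/sqrt(W^2), N = n/sqrt(W^2)
H = (E*n - 2*F*m + G*l) / (2*(EG - F^2)*sqrt(W^2)); E*n - 2*F*m + G*l = 0, EG - F^2 = 29/16, so H = (0)/sqrt(29/16)

Answer: H = 0


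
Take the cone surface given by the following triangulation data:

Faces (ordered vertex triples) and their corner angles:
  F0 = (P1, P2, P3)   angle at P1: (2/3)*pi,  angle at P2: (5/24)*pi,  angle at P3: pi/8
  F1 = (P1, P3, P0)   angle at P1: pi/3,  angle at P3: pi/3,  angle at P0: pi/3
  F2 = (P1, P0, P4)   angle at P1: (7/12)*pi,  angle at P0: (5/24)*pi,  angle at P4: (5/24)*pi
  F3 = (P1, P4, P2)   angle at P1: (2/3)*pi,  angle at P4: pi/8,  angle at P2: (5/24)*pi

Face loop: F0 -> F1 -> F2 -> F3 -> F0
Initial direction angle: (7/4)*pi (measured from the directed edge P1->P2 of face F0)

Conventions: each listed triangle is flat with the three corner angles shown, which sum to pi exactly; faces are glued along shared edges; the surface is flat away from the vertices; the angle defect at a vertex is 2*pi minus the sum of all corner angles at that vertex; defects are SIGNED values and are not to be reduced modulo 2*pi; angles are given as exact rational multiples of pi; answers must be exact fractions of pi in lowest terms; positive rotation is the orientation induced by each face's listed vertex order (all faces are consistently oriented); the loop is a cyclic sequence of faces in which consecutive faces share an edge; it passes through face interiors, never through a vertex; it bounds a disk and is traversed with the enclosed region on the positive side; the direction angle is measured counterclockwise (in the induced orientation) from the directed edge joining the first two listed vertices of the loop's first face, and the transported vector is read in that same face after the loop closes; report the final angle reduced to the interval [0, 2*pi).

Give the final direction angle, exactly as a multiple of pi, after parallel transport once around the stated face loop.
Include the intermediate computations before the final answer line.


enclosed vertex P1: corner angles sum to (9/4)*pi, defect = 2*pi - (9/4)*pi = -pi/4
the rotation equals the total enclosed defect, so the final angle is initial + defects (mod 2*pi)
final angle = (7/4)*pi - pi/4 = (3/2)*pi (mod 2*pi)

Answer: final direction angle = (3/2)*pi


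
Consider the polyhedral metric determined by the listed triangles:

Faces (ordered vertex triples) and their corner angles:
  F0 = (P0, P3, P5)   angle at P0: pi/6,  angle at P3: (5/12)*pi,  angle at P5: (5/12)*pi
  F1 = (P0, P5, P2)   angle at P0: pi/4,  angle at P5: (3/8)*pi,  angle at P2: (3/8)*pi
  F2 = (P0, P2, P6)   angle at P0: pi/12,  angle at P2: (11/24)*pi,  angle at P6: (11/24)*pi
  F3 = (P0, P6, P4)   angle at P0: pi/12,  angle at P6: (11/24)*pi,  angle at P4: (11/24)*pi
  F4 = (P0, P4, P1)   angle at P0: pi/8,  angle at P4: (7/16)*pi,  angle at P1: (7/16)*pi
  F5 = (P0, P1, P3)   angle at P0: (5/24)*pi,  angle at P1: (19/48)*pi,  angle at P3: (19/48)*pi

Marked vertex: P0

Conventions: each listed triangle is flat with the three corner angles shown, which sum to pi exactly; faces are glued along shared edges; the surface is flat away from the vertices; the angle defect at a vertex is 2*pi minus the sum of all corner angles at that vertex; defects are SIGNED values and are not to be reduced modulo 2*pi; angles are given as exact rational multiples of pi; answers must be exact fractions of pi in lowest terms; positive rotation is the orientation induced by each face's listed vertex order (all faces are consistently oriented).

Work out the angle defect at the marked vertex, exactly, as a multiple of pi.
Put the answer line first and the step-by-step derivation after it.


Answer: defect(P0) = (13/12)*pi

Sum of corner angles at P0: (11/12)*pi
defect = 2*pi - (11/12)*pi


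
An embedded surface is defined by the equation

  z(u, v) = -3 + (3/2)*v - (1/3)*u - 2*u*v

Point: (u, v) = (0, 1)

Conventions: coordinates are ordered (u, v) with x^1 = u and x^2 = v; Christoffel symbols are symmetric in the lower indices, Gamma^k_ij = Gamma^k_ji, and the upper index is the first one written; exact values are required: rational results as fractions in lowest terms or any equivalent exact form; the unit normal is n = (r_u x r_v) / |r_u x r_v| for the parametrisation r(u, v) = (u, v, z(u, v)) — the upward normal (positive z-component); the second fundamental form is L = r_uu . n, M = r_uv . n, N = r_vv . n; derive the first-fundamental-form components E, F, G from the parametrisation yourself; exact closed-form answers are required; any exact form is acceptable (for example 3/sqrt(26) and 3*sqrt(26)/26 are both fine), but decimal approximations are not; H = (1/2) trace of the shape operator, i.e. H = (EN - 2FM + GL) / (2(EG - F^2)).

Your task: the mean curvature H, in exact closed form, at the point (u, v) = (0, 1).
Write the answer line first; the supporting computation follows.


Answer: H = -1512*sqrt(313)/97969

z_u = -7/3, z_v = 3/2, z_uu = 0, z_uv = -2, z_vv = 0
E = 58/9, F = -7/2, G = 13/4; answer radicand W^2 = 313/36
unnormalised second-form numerators: l = 0, m = -2, n = 0; L = l/sqrt(313/36), and similarly M = m/sqrt(W^2), N = n/sqrt(W^2)
H = (E*n - 2*F*m + G*l) / (2*(EG - F^2)*sqrt(W^2)); E*n - 2*F*m + G*l = -14, EG - F^2 = 313/36, so H = (-252/313)/sqrt(313/36)


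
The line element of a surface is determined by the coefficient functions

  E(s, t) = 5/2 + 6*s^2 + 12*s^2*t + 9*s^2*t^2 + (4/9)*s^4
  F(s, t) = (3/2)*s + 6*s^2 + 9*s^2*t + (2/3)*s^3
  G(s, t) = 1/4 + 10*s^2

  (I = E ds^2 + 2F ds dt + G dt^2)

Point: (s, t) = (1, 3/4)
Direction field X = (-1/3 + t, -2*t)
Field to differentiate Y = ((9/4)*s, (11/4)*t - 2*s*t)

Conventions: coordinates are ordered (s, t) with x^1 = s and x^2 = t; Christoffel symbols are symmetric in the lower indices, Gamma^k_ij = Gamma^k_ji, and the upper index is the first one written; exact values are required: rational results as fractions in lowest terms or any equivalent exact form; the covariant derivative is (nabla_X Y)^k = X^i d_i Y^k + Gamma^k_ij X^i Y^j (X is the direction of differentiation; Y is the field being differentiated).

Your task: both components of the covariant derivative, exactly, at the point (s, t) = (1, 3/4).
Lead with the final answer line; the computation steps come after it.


Answer: (nabla_X Y)^s = 490755/122704, (nabla_X Y)^t = -955107/122704

E = 3313/144, F = 179/12, G = 41/4 at the point
E_s = 3017/72, E_t = 51/2, F_s = 29, F_t = 9, G_s = 20, G_t = 0
EG - F^2 = 7669/576;  g^inv = (576/7669) * [[41/4, -179/12], [-179/12, 3313/144]]
first-kind symbols [ij,l] = (1/2)(d_i g_jl + d_j g_il - d_l g_ij): [ss,s] = E_s/2 = 3017/144, [ss,t] = F_s - E_t/2 = 65/4, [st,s] = E_t/2 = 51/4, [st,t] = G_s/2 = 10, [tt,s] = F_t - G_s/2 = -1, [tt,t] = G_t/2 = 0
Gamma^s_ij = (G*[ij,s] - F*[ij,t])/(EG - F^2), Gamma^t_ij = (E*[ij,t] - F*[ij,s])/(EG - F^2)
Gamma_sss = -15923/7669, Gamma_sst = -10644/7669, Gamma_stt = -5904/7669, Gamma_tss = 105992/23007, Gamma_tst = 22972/7669, Gamma_ttt = 8592/7669
X = (5/12, -3/2), Y = (9/4, 9/16) at the point


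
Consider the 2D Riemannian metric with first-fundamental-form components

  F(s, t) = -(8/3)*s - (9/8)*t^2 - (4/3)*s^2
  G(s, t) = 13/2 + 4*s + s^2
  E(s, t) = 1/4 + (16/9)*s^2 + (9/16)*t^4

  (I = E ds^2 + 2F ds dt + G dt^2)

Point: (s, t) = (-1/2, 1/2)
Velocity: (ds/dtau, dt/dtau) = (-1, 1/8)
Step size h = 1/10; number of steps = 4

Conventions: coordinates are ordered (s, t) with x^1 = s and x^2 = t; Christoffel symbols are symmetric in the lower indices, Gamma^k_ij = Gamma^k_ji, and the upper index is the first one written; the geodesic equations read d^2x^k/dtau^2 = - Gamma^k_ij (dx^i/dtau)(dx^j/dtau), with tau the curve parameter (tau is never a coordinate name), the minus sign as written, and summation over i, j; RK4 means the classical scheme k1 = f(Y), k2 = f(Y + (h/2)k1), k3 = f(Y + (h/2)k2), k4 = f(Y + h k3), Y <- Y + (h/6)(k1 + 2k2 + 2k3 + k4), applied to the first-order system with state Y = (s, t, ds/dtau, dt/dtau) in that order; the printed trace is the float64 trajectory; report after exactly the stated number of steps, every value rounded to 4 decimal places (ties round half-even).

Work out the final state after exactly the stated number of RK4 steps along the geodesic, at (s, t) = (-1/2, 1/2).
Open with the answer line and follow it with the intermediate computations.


Answer: s = -0.8307, t = 0.5602, ds/dtau = -0.6921, dt/dtau = 0.1631

f(Y) = (ds/dtau, dt/dtau, -Gamma^s_ij Y'^i Y'^j, -Gamma^t_ij Y'^i Y'^j) with the Gammas evaluated at the stage position; h = 0.100000; intermediate values shown to 6 dp
step 0: s = -0.5000, t = 0.5000, ds/dtau = -1.0000, dt/dtau = 0.1250
step 1:
  k1: at (s, t) = (-0.500000, 0.500000), (ds/dtau, dt/dtau) = (-1.000000, 0.125000); Gamma_sss = -1.072503, Gamma_sst = -0.139083, Gamma_stt = -4.228126, Gamma_tss = -0.148020, Gamma_tst = 0.336835, Gamma_ttt = 0.639782; k1 = (-1.000000, 0.125000, 1.103797, 0.222232)
  k2: at (s, t) = (-0.550000, 0.506250), (ds/dtau, dt/dtau) = (-0.944810, 0.136112); Gamma_sss = -1.081977, Gamma_sst = -0.141451, Gamma_stt = -3.729441, Gamma_tss = -0.110250, Gamma_tst = 0.338865, Gamma_ttt = 0.627995; k2 = (-0.944810, 0.136112, 0.998556, 0.173937)
  k3: at (s, t) = (-0.547241, 0.506806), (ds/dtau, dt/dtau) = (-0.950072, 0.133697); Gamma_sss = -1.080962, Gamma_sst = -0.139759, Gamma_stt = -3.755054, Gamma_tss = -0.112856, Gamma_tst = 0.338470, Gamma_ttt = 0.627989; k3 = (-0.950072, 0.133697, 1.007333, 0.176629)
  k4: at (s, t) = (-0.595007, 0.513370), (ds/dtau, dt/dtau) = (-0.899267, 0.142663); Gamma_sss = -1.082738, Gamma_sst = -0.136200, Gamma_stt = -3.329744, Gamma_tss = -0.077414, Gamma_tst = 0.338941, Gamma_ttt = 0.608901; k4 = (-0.899267, 0.142663, 0.908412, 0.137177)
  Y <- Y + (h/6)(k1 + 2k2 + 2k3 + k4): s = -0.5948, t = 0.5135, ds/dtau = -0.8996, dt/dtau = 0.1427
step 2:
  k1: at (s, t) = (-0.594817, 0.513455), (ds/dtau, dt/dtau) = (-0.899600, 0.142676); Gamma_sss = -1.082652, Gamma_sst = -0.136027, Gamma_stt = -3.331311, Gamma_tss = -0.077624, Gamma_tst = 0.338902, Gamma_ttt = 0.608889; k1 = (-0.899600, 0.142676, 0.909064, 0.137422)
  k2: at (s, t) = (-0.639797, 0.520588), (ds/dtau, dt/dtau) = (-0.854147, 0.149547); Gamma_sss = -1.078171, Gamma_sst = -0.127831, Gamma_stt = -2.975438, Gamma_tss = -0.045272, Gamma_tst = 0.337817, Gamma_ttt = 0.585115; k2 = (-0.854147, 0.149547, 0.820484, 0.106246)
  k3: at (s, t) = (-0.637525, 0.520932), (ds/dtau, dt/dtau) = (-0.858576, 0.147988); Gamma_sss = -1.077915, Gamma_sst = -0.127154, Gamma_stt = -2.992369, Gamma_tss = -0.047363, Gamma_tst = 0.337650, Gamma_ttt = 0.585828; k3 = (-0.858576, 0.147988, 0.827810, 0.107887)
  k4: at (s, t) = (-0.680675, 0.528253), (ds/dtau, dt/dtau) = (-0.816819, 0.153464); Gamma_sss = -1.069324, Gamma_sst = -0.116791, Gamma_stt = -2.686746, Gamma_tss = -0.017140, Gamma_tst = 0.335447, Gamma_ttt = 0.559726; k4 = (-0.816819, 0.153464, 0.747442, 0.082352)
  Y <- Y + (h/6)(k1 + 2k2 + 2k3 + k4): s = -0.6805, t = 0.5283, ds/dtau = -0.8170, dt/dtau = 0.1535
step 3:
  k1: at (s, t) = (-0.680515, 0.528308), (ds/dtau, dt/dtau) = (-0.817049, 0.153476); Gamma_sss = -1.069292, Gamma_sst = -0.116709, Gamma_stt = -2.687817, Gamma_tss = -0.017308, Gamma_tst = 0.335429, Gamma_ttt = 0.559766; k1 = (-0.817049, 0.153476, 0.747867, 0.082493)
  k2: at (s, t) = (-0.721367, 0.535982), (ds/dtau, dt/dtau) = (-0.779655, 0.157601); Gamma_sss = -1.057491, Gamma_sst = -0.104754, Gamma_stt = -2.429362, Gamma_tss = 0.010282, Gamma_tst = 0.332198, Gamma_ttt = 0.532670; k2 = (-0.779655, 0.157601, 0.677407, 0.062157)
  k3: at (s, t) = (-0.719498, 0.536188), (ds/dtau, dt/dtau) = (-0.783178, 0.156584); Gamma_sss = -1.057613, Gamma_sst = -0.104530, Gamma_stt = -2.440638, Gamma_tss = 0.008624, Gamma_tst = 0.332175, Gamma_ttt = 0.533555; k3 = (-0.783178, 0.156584, 0.682909, 0.063100)
  k4: at (s, t) = (-0.758833, 0.543967), (ds/dtau, dt/dtau) = (-0.748758, 0.159786); Gamma_sss = -1.043734, Gamma_sst = -0.092091, Gamma_stt = -2.216525, Gamma_tss = 0.034418, Gamma_tst = 0.328216, Gamma_ttt = 0.506281; k4 = (-0.748758, 0.159786, 0.619713, 0.046314)
  Y <- Y + (h/6)(k1 + 2k2 + 2k3 + k4): s = -0.7587, t = 0.5440, ds/dtau = -0.7489, dt/dtau = 0.1598
step 4:
  k1: at (s, t) = (-0.758706, 0.544002), (ds/dtau, dt/dtau) = (-0.748912, 0.159798); Gamma_sss = -1.043730, Gamma_sst = -0.092052, Gamma_stt = -2.217220, Gamma_tss = 0.034290, Gamma_tst = 0.328211, Gamma_ttt = 0.506331; k1 = (-0.748912, 0.159798, 0.619981, 0.046395)
  k2: at (s, t) = (-0.796152, 0.551992), (ds/dtau, dt/dtau) = (-0.717913, 0.162118); Gamma_sss = -1.028330, Gamma_sst = -0.079367, Gamma_stt = -2.025287, Gamma_tss = 0.057943, Gamma_tst = 0.323623, Gamma_ttt = 0.479569; k2 = (-0.717913, 0.162118, 0.564755, 0.032863)
  k3: at (s, t) = (-0.794602, 0.552108), (ds/dtau, dt/dtau) = (-0.720674, 0.161442); Gamma_sss = -1.028623, Gamma_sst = -0.079339, Gamma_stt = -2.032951, Gamma_tss = 0.056624, Gamma_tst = 0.323683, Gamma_ttt = 0.480420; k3 = (-0.720674, 0.161442, 0.568761, 0.033389)
  k4: at (s, t) = (-0.830774, 0.560146), (ds/dtau, dt/dtau) = (-0.692036, 0.163137); Gamma_sss = -1.012271, Gamma_sst = -0.066888, Gamma_stt = -1.864835, Gamma_tss = 0.078802, Gamma_tst = 0.318649, Gamma_ttt = 0.454343; k4 = (-0.692036, 0.163137, 0.519317, 0.022118)
  Y <- Y + (h/6)(k1 + 2k2 + 2k3 + k4): s = -0.8307, t = 0.5602, ds/dtau = -0.6921, dt/dtau = 0.1631


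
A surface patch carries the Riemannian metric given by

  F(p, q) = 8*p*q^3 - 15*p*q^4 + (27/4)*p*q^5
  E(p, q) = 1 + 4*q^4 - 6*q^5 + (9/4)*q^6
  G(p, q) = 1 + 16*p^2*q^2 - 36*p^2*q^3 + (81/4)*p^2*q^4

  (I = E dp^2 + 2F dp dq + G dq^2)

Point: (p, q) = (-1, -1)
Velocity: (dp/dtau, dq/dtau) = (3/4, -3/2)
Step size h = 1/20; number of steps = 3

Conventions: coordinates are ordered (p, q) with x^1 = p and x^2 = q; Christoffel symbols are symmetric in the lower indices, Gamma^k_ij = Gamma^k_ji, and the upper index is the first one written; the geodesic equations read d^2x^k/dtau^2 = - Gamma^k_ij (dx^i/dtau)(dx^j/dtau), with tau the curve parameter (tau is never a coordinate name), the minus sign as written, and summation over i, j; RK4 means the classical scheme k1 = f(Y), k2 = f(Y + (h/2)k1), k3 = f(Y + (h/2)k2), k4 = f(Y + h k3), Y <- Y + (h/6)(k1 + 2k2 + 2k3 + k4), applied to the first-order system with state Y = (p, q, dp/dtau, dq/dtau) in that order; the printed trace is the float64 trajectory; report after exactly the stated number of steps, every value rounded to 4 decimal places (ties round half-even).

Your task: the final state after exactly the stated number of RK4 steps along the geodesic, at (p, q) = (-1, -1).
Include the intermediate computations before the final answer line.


f(Y) = (dp/dtau, dq/dtau, -Gamma^p_ij Y'^i Y'^j, -Gamma^q_ij Y'^i Y'^j) with the Gammas evaluated at the stage position; h = 0.050000; intermediate values shown to 6 dp
step 0: p = -1.0000, q = -1.0000, dp/dtau = 0.7500, dq/dtau = -1.5000
step 1:
  k1: at (p, q) = (-1.000000, -1.000000), (dp/dtau, dq/dtau) = (0.750000, -1.500000); Gamma_ppp = 0.000000, Gamma_ppq = -0.347953, Gamma_pqq = -0.532164, Gamma_qpp = 0.000000, Gamma_qpq = -0.845029, Gamma_qqq = -1.292398; k1 = (0.750000, -1.500000, 0.414474, 1.006579)
  k2: at (p, q) = (-0.981250, -1.037500), (dp/dtau, dq/dtau) = (0.760362, -1.474836); Gamma_ppp = 0.000000, Gamma_ppq = -0.368068, Gamma_pqq = -0.535596, Gamma_qpp = 0.000000, Gamma_qpq = -0.848562, Gamma_qqq = -1.234790; k2 = (0.760362, -1.474836, 0.339487, 0.782671)
  k3: at (p, q) = (-0.980991, -1.036871), (dp/dtau, dq/dtau) = (0.758487, -1.480433); Gamma_ppp = 0.000000, Gamma_ppq = -0.368084, Gamma_pqq = -0.535751, Gamma_qpp = 0.000000, Gamma_qpq = -0.848839, Gamma_qqq = -1.235495; k3 = (0.758487, -1.480433, 0.347560, 0.801508)
  k4: at (p, q) = (-0.962076, -1.074022), (dp/dtau, dq/dtau) = (0.767378, -1.459925); Gamma_ppp = 0.000000, Gamma_ppq = -0.388734, Gamma_pqq = -0.538745, Gamma_qpp = 0.000000, Gamma_qpq = -0.851786, Gamma_qqq = -1.180487; k4 = (0.767378, -1.459925, 0.277262, 0.607531)
  Y <- Y + (h/6)(k1 + 2k2 + 2k3 + k4): p = -0.9620, q = -1.0739, dp/dtau = 0.7672, dq/dtau = -1.4601
step 2:
  k1: at (p, q) = (-0.962041, -1.073921), (dp/dtau, dq/dtau) = (0.767215, -1.460146); Gamma_ppp = 0.000000, Gamma_ppq = -0.388734, Gamma_pqq = -0.538769, Gamma_qpp = 0.000000, Gamma_qpq = -0.851828, Gamma_qqq = -1.180596; k1 = (0.767215, -1.460146, 0.277713, 0.608548)
  k2: at (p, q) = (-0.942861, -1.110424), (dp/dtau, dq/dtau) = (0.774158, -1.444932); Gamma_ppp = 0.000000, Gamma_ppq = -0.409918, Gamma_pqq = -0.541375, Gamma_qpp = 0.000000, Gamma_qpq = -0.854279, Gamma_qqq = -1.128239; k2 = (0.774158, -1.444932, 0.213226, 0.444368)
  k3: at (p, q) = (-0.942687, -1.110044), (dp/dtau, dq/dtau) = (0.772546, -1.449037); Gamma_ppp = 0.000000, Gamma_ppq = -0.409956, Gamma_pqq = -0.541482, Gamma_qpp = 0.000000, Gamma_qpq = -0.854464, Gamma_qqq = -1.128601; k3 = (0.772546, -1.449037, 0.219105, 0.456677)
  k4: at (p, q) = (-0.923414, -1.146372), (dp/dtau, dq/dtau) = (0.778171, -1.437312); Gamma_ppp = 0.000000, Gamma_ppq = -0.431675, Gamma_pqq = -0.543572, Gamma_qpp = 0.000000, Gamma_qpq = -0.856187, Gamma_qqq = -1.078125; k4 = (0.778171, -1.437312, 0.157314, 0.312017)
  Y <- Y + (h/6)(k1 + 2k2 + 2k3 + k4): p = -0.9234, q = -1.1463, dp/dtau = 0.7780, dq/dtau = -1.4375
step 3:
  k1: at (p, q) = (-0.923384, -1.146299), (dp/dtau, dq/dtau) = (0.778046, -1.437457); Gamma_ppp = 0.000000, Gamma_ppq = -0.431681, Gamma_pqq = -0.543592, Gamma_qpp = 0.000000, Gamma_qpq = -0.856221, Gamma_qqq = -1.078192; k1 = (0.778046, -1.437457, 0.157625, 0.312642)
  k2: at (p, q) = (-0.903933, -1.182235), (dp/dtau, dq/dtau) = (0.781987, -1.429641); Gamma_ppp = 0.000000, Gamma_ppq = -0.453935, Gamma_pqq = -0.545196, Gamma_qpp = 0.000000, Gamma_qpq = -0.857270, Gamma_qqq = -1.029618; k2 = (0.781987, -1.429641, 0.099348, 0.187621)
  k3: at (p, q) = (-0.903835, -1.182040), (dp/dtau, dq/dtau) = (0.780530, -1.432767); Gamma_ppp = 0.000000, Gamma_ppq = -0.453972, Gamma_pqq = -0.545256, Gamma_qpp = 0.000000, Gamma_qpq = -0.857373, Gamma_qqq = -1.029773; k3 = (0.780530, -1.432767, 0.103944, 0.196309)
  k4: at (p, q) = (-0.884358, -1.217937), (dp/dtau, dq/dtau) = (0.783243, -1.427642); Gamma_ppp = 0.000000, Gamma_ppq = -0.476710, Gamma_pqq = -0.546248, Gamma_qpp = 0.000000, Gamma_qpq = -0.857533, Gamma_qqq = -0.982621; k4 = (0.783243, -1.427642, 0.047235, 0.084969)
  Y <- Y + (h/6)(k1 + 2k2 + 2k3 + k4): p = -0.8843, q = -1.2179, dp/dtau = 0.7831, dq/dtau = -1.4277

Answer: p = -0.8843, q = -1.2179, dp/dtau = 0.7831, dq/dtau = -1.4277


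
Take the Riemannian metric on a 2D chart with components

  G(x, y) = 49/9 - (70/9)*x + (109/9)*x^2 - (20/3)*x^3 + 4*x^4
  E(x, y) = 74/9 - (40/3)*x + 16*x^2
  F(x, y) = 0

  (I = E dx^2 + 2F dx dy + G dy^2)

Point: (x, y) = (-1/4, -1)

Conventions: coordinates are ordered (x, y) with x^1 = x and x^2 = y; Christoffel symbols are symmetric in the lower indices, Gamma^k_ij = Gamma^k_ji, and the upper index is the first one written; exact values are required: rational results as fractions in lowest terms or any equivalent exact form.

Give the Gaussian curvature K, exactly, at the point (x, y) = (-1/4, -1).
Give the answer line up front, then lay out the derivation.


Answer: K = -14112/293687

E = 113/9, F = 0, G = 529/64, EG - F^2 = 59777/576 at the point
E_x = -64/3, E_y = 0, F_x = 0, F_y = 0, G_x = -46/3, G_y = 0
E_yy = 0, F_xy = 0, G_xx = 335/9
The intrinsic route: Brioschi's K = (det M1 - det M2)/(EG - F^2)^2.
M1 = [[-E_yy/2 + F_xy - G_xx/2, E_x/2, F_x - E_y/2], [F_y - G_x/2, E, F], [G_y/2, F, G]] = [[-335/18, -32/3, 0], [23/3, 113/9, 0], [0, 0, 529/64]]; det M1 = -13017103/10368
M2 = [[0, E_y/2, G_x/2], [E_y/2, E, F], [G_x/2, F, G]] = [[0, 0, -23/3], [0, 113/9, 0], [-23/3, 0, 529/64]]; det M2 = -59777/81
det M1 - det M2 = -596183/1152; K = -596183/1152 / (59777/576)^2 = -14112/293687


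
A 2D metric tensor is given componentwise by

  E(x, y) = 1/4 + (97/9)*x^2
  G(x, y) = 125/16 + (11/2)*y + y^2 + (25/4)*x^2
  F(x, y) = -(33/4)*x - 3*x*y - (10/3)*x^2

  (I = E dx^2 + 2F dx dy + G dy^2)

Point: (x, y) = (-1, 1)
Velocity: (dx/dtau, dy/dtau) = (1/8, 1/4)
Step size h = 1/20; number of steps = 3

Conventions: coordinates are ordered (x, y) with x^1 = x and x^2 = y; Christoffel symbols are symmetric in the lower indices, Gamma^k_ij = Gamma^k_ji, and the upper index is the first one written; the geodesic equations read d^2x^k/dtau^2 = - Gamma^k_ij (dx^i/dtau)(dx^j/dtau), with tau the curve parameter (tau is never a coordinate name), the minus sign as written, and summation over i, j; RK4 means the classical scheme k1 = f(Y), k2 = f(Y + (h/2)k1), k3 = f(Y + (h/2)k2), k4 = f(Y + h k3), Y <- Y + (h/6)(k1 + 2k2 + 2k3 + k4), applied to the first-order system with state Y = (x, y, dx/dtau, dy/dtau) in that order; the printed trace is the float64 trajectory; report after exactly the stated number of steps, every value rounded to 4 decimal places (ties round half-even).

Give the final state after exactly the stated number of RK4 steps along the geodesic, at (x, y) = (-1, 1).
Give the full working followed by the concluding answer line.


f(Y) = (dx/dtau, dy/dtau, -Gamma^x_ij Y'^i Y'^j, -Gamma^y_ij Y'^i Y'^j) with the Gammas evaluated at the stage position; h = 0.050000; intermediate values shown to 6 dp
step 0: x = -1.0000, y = 1.0000, dx/dtau = 0.1250, dy/dtau = 0.2500
step 1:
  k1: at (x, y) = (-1.000000, 1.000000), (dx/dtau, dy/dtau) = (0.125000, 0.250000); Gamma_xxx = -1.129495, Gamma_xxy = 0.301546, Gamma_xyy = 0.978246, Gamma_yxx = 0.211964, Gamma_yxy = -0.420048, Gamma_yyy = -0.194259; k1 = (0.125000, 0.250000, -0.062339, 0.035082)
  k2: at (x, y) = (-0.996875, 1.006250), (dx/dtau, dy/dtau) = (0.123442, 0.250877); Gamma_xxx = -1.133187, Gamma_xxy = 0.303291, Gamma_xyy = 0.982843, Gamma_yxx = 0.211618, Gamma_yxy = -0.419673, Gamma_yyy = -0.195857; k2 = (0.123442, 0.250877, -0.063377, 0.035096)
  k3: at (x, y) = (-0.996914, 1.006272), (dx/dtau, dy/dtau) = (0.123416, 0.250877); Gamma_xxx = -1.133143, Gamma_xxy = 0.303274, Gamma_xyy = 0.982795, Gamma_yxx = 0.211617, Gamma_yxy = -0.419668, Gamma_yyy = -0.195843; k3 = (0.123416, 0.250877, -0.063377, 0.035091)
  k4: at (x, y) = (-0.993829, 1.012544), (dx/dtau, dy/dtau) = (0.121831, 0.251755); Gamma_xxx = -1.136806, Gamma_xxy = 0.305007, Gamma_xyy = 0.987381, Gamma_yxx = 0.211266, Gamma_yxy = -0.419285, Gamma_yyy = -0.197431; k4 = (0.121831, 0.251755, -0.064417, 0.035098)
  Y <- Y + (h/6)(k1 + 2k2 + 2k3 + k4): x = -0.9938, y = 1.0125, dx/dtau = 0.1218, dy/dtau = 0.2518
step 2:
  k1: at (x, y) = (-0.993829, 1.012544), (dx/dtau, dy/dtau) = (0.121831, 0.251755); Gamma_xxx = -1.136806, Gamma_xxy = 0.305008, Gamma_xyy = 0.987382, Gamma_yxx = 0.211266, Gamma_yxy = -0.419285, Gamma_yyy = -0.197431; k1 = (0.121831, 0.251755, -0.064417, 0.035098)
  k2: at (x, y) = (-0.990783, 1.018838), (dx/dtau, dy/dtau) = (0.120221, 0.252632); Gamma_xxx = -1.140441, Gamma_xxy = 0.306729, Gamma_xyy = 0.991958, Gamma_yxx = 0.210912, Gamma_yxy = -0.418894, Gamma_yyy = -0.199011; k2 = (0.120221, 0.252632, -0.065459, 0.035098)
  k3: at (x, y) = (-0.990823, 1.018860), (dx/dtau, dy/dtau) = (0.120195, 0.252632); Gamma_xxx = -1.140395, Gamma_xxy = 0.306712, Gamma_xyy = 0.991908, Gamma_yxx = 0.210911, Gamma_yxy = -0.418890, Gamma_yyy = -0.198996; k3 = (0.120195, 0.252632, -0.065458, 0.035093)
  k4: at (x, y) = (-0.987819, 1.025175), (dx/dtau, dy/dtau) = (0.118558, 0.253509); Gamma_xxx = -1.143999, Gamma_xxy = 0.308420, Gamma_xyy = 0.996470, Gamma_yxx = 0.210552, Gamma_yxy = -0.418491, Gamma_yyy = -0.200565; k4 = (0.118558, 0.253509, -0.066499, 0.035086)
  Y <- Y + (h/6)(k1 + 2k2 + 2k3 + k4): x = -0.9878, y = 1.0252, dx/dtau = 0.1186, dy/dtau = 0.2535
step 3:
  k1: at (x, y) = (-0.987819, 1.025175), (dx/dtau, dy/dtau) = (0.118558, 0.253509); Gamma_xxx = -1.143999, Gamma_xxy = 0.308421, Gamma_xyy = 0.996470, Gamma_yxx = 0.210552, Gamma_yxy = -0.418491, Gamma_yyy = -0.200565; k1 = (0.118558, 0.253509, -0.066500, 0.035086)
  k2: at (x, y) = (-0.984855, 1.031513), (dx/dtau, dy/dtau) = (0.116896, 0.254386); Gamma_xxx = -1.147572, Gamma_xxy = 0.310117, Gamma_xyy = 1.001019, Gamma_yxx = 0.210189, Gamma_yxy = -0.418085, Gamma_yyy = -0.202124; k2 = (0.116896, 0.254386, -0.067541, 0.035073)
  k3: at (x, y) = (-0.984896, 1.031535), (dx/dtau, dy/dtau) = (0.116870, 0.254386); Gamma_xxx = -1.147524, Gamma_xxy = 0.310098, Gamma_xyy = 1.000966, Gamma_yxx = 0.210189, Gamma_yxy = -0.418080, Gamma_yyy = -0.202108; k3 = (0.116870, 0.254386, -0.067540, 0.035067)
  k4: at (x, y) = (-0.981975, 1.037895), (dx/dtau, dy/dtau) = (0.115181, 0.255263); Gamma_xxx = -1.151063, Gamma_xxy = 0.311780, Gamma_xyy = 1.005496, Gamma_yxx = 0.209822, Gamma_yxy = -0.417666, Gamma_yyy = -0.203656; k4 = (0.115181, 0.255263, -0.068580, 0.035046)
  Y <- Y + (h/6)(k1 + 2k2 + 2k3 + k4): x = -0.9820, y = 1.0379, dx/dtau = 0.1152, dy/dtau = 0.2553

Answer: x = -0.9820, y = 1.0379, dx/dtau = 0.1152, dy/dtau = 0.2553


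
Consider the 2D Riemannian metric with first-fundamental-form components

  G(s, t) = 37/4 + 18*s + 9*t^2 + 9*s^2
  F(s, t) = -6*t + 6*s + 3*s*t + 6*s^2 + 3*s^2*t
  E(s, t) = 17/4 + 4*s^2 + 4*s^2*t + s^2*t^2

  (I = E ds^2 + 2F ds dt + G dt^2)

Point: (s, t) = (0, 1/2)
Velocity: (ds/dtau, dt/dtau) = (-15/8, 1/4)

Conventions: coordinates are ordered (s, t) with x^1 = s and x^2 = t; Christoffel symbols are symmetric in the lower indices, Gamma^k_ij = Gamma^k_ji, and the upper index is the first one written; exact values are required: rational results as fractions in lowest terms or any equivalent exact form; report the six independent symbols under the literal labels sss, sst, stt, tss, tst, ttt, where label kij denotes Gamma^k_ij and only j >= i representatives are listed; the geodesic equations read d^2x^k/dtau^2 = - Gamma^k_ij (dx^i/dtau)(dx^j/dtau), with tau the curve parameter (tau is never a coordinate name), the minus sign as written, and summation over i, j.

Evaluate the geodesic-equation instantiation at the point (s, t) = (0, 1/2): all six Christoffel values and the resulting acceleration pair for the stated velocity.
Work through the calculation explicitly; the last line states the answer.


E = 17/4, F = -3, G = 23/2 at the point
E_s = 0, E_t = 0, F_s = 15/2, F_t = -6, G_s = 18, G_t = 9
EG - F^2 = 319/8;  g^inv = (8/319) * [[23/2, 3], [3, 17/4]]
first-kind symbols [ij,l] = (1/2)(d_i g_jl + d_j g_il - d_l g_ij): [ss,s] = E_s/2 = 0, [ss,t] = F_s - E_t/2 = 15/2, [st,s] = E_t/2 = 0, [st,t] = G_s/2 = 9, [tt,s] = F_t - G_s/2 = -15, [tt,t] = G_t/2 = 9/2
Gamma^s_ij = (G*[ij,s] - F*[ij,t])/(EG - F^2), Gamma^t_ij = (E*[ij,t] - F*[ij,s])/(EG - F^2)
Gamma_sss = 180/319, Gamma_sst = 216/319, Gamma_stt = -1272/319, Gamma_tss = 255/319, Gamma_tst = 306/319, Gamma_ttt = -207/319
d^2s/dtau^2 = -(Gamma_sss*(-15/8)^2 + 2*Gamma_sst*(-15/8)*(1/4) + Gamma_stt*(1/4)^2) = -5613/5104
d^2t/dtau^2 = -(Gamma_tss*(-15/8)^2 + 2*Gamma_tst*(-15/8)*(1/4) + Gamma_ttt*(1/4)^2) = -38187/20416

Answer: Gamma_sss = 180/319, Gamma_sst = 216/319, Gamma_stt = -1272/319, Gamma_tss = 255/319, Gamma_tst = 306/319, Gamma_ttt = -207/319; accelerations (d^2s/dtau^2, d^2t/dtau^2) = (-5613/5104, -38187/20416)
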